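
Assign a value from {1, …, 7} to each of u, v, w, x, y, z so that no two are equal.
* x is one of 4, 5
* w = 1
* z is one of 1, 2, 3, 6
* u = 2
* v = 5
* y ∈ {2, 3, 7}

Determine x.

u has just one choice, so u = 2. So y, z can't be 2.
v has just one choice, so v = 5. Strike 5 from x.
So x = 4.

4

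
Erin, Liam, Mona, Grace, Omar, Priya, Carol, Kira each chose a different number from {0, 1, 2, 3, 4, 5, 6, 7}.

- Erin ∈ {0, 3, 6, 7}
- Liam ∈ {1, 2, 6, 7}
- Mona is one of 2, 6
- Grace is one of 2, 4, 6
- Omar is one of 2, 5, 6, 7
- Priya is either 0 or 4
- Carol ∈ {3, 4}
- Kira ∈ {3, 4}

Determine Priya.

Among the 8 variables, 1 fits only Liam (and all 8 values in {0, 1, 2, 3, 4, 5, 6, 7} must be used), so Liam = 1.
Among the 7 still-open variables, 5 fits only Omar (and all 7 values in {0, 2, 3, 4, 5, 6, 7} must be used), so Omar = 5.
Among the 6 still-open variables, 7 fits only Erin (and all 6 values in {0, 2, 3, 4, 6, 7} must be used), so Erin = 7.
The 5 still-open variables together cover exactly {0, 2, 3, 4, 6} — 5 values for 5 variables — and 0 appears only in Priya's list, so Priya = 0.

0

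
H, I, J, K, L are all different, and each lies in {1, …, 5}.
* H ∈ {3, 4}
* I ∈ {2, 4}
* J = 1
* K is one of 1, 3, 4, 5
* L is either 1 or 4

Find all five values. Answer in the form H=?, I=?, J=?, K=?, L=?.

H=3, I=2, J=1, K=5, L=4

J has just one choice, so J = 1. Eliminate 1 elsewhere: K, L.
L has just one choice, so L = 4. Remove 4 from H, I, K.
H has just one choice, so H = 3. Eliminate 3 elsewhere: K.
I must be 2 (only option left).
K's domain is down to {5}, so K = 5.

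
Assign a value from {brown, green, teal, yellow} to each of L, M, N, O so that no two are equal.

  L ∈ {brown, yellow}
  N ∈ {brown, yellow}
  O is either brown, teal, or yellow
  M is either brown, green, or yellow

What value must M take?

Among the 4 variables, green fits only M (and all 4 values in {brown, green, teal, yellow} must be used), so M = green.

green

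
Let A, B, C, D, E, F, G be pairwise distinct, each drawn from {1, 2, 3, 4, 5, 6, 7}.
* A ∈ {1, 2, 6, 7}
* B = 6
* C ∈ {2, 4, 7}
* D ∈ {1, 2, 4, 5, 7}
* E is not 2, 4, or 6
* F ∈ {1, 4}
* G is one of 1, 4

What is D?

B must be 6 (only option left). Remove 6 from A.
Among the 6 still-open variables, 3 fits only E (and all 6 values in {1, 2, 3, 4, 5, 7} must be used), so E = 3.
Among the 5 still-open variables, 5 fits only D (and all 5 values in {1, 2, 4, 5, 7} must be used), so D = 5.

5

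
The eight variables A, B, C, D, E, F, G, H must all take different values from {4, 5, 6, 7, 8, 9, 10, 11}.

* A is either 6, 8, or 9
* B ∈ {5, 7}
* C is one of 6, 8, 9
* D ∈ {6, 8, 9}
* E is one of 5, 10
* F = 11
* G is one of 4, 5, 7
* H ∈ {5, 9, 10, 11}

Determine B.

F has just one choice, so F = 11. Eliminate 11 elsewhere: H.
The 7 still-open variables together cover exactly {4, 5, 6, 7, 8, 9, 10} — 7 values for 7 variables — and 4 appears only in G's list, so G = 4.
The 6 still-open variables together cover exactly {5, 6, 7, 8, 9, 10} — 6 values for 6 variables — and 7 appears only in B's list, so B = 7.

7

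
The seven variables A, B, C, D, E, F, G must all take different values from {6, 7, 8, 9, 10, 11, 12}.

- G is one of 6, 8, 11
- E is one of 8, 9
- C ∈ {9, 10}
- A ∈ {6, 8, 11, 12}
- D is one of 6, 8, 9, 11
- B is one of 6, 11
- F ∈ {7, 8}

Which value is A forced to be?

The 7 variables together cover exactly {6, 7, 8, 9, 10, 11, 12} — 7 values for 7 variables — and 7 appears only in F's list, so F = 7.
Among the 6 still-open variables, 10 fits only C (and all 6 values in {6, 8, 9, 10, 11, 12} must be used), so C = 10.
The 5 still-open variables draw from only 5 values {6, 8, 9, 11, 12}, so each is used; only A can be 12, hence A = 12.

12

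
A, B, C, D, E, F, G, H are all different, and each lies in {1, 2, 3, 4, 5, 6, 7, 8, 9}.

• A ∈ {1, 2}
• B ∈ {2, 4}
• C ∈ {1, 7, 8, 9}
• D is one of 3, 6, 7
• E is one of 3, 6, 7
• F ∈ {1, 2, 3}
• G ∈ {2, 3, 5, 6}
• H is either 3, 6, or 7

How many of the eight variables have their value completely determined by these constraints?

D, E, H share exactly the 3 values {3, 6, 7}; by pigeonhole those values go to them, so strike 3, 6, 7 from C, F, G.
A and F share exactly the 2 values {1, 2}; by pigeonhole those values go to them, so strike 1, 2 from B, C, G.
B must be 4 (only option left).
G has just one choice, so G = 5.
Determined: B=4, G=5. The other variables each still have more than one consistent value. That makes 2.

2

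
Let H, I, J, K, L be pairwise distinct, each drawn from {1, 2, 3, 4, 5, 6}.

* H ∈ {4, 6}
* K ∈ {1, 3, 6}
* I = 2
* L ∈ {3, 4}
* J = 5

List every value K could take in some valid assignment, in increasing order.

I must be 2 (only option left).
J must be 5 (only option left).
No further eliminations apply; K can still be any of 1, 3, 6.

1, 3, 6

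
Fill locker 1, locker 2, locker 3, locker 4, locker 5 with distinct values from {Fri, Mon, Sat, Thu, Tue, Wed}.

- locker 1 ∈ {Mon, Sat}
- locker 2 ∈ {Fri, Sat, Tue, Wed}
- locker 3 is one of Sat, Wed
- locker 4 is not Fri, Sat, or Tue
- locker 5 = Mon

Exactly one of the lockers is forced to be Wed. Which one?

locker 3

locker 5's domain is down to {Mon}, so locker 5 = Mon. So locker 1, locker 4 can't be Mon.
That leaves locker 1 = Sat. Remove Sat from locker 2, locker 3.
So Wed goes to locker 3.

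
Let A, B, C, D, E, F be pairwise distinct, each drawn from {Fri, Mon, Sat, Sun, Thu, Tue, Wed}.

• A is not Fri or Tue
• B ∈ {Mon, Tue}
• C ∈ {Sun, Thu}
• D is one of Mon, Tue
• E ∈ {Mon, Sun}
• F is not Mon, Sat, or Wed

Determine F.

Fri

B and D between them cover only {Mon, Tue} — a naked pair. Remove those values from A, E, F.
E's domain is down to {Sun}, so E = Sun. Remove Sun from A, C, F.
That leaves C = Thu. Strike Thu from A, F.
So F = Fri.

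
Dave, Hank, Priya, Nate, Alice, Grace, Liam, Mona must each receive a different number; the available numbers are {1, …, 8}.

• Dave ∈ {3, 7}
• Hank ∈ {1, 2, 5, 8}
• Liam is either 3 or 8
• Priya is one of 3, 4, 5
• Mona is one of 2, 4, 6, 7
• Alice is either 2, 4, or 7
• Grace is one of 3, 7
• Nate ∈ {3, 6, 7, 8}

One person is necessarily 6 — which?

Nate

The 8 variables together cover exactly {1, 2, 3, 4, 5, 6, 7, 8} — 8 values for 8 variables — and 1 appears only in Hank's list, so Hank = 1.
Among the 7 still-open variables, 5 fits only Priya (and all 7 values in {2, 3, 4, 5, 6, 7, 8} must be used), so Priya = 5.
The 2 variables Dave and Grace are confined to {3, 7}, which locks those values in; drop them from Nate, Alice, Liam, Mona.
Liam has just one choice, so Liam = 8. Eliminate 8 elsewhere: Nate.
So 6 goes to Nate.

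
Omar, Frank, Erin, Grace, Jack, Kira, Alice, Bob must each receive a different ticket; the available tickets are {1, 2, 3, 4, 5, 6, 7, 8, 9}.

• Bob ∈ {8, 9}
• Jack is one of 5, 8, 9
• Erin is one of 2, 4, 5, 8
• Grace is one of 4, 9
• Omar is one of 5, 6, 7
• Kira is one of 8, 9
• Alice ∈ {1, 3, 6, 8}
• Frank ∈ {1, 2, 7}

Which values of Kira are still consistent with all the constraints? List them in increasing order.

8, 9

The 2 variables Kira and Bob are confined to {8, 9}, which locks those values in; drop them from Erin, Grace, Jack, Alice.
That leaves Grace = 4. Strike 4 from Erin.
Jack has just one choice, so Jack = 5. Remove 5 from Omar, Erin.
Erin has just one choice, so Erin = 2. Eliminate 2 elsewhere: Frank.
No further eliminations apply; Kira can still be any of 8, 9.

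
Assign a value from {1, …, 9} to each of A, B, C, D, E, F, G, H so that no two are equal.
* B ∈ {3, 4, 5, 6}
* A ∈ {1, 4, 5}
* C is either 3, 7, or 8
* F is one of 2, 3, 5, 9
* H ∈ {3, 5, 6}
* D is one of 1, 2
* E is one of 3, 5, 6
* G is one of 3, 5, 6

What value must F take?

9

The 3 variables E, G, H are confined to {3, 5, 6}, which locks those values in; drop them from A, B, C, F.
That leaves B = 4. Strike 4 from A.
That leaves A = 1. So D can't be 1.
D's domain is down to {2}, so D = 2. Strike 2 from F.
So F = 9.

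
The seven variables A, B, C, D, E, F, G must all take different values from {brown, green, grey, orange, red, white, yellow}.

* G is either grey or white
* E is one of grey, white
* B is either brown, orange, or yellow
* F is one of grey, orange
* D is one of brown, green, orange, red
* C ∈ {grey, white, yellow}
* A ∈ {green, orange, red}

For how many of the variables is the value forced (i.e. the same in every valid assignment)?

3

E and G between them cover only {grey, white} — a naked pair. Remove those values from C, F.
C has just one choice, so C = yellow. So B can't be yellow.
F must be orange (only option left). Strike orange from A, B, D.
B's domain is down to {brown}, so B = brown. Eliminate brown elsewhere: D.
Determined: B=brown, C=yellow, F=orange. The other variables each still have more than one consistent value. That makes 3.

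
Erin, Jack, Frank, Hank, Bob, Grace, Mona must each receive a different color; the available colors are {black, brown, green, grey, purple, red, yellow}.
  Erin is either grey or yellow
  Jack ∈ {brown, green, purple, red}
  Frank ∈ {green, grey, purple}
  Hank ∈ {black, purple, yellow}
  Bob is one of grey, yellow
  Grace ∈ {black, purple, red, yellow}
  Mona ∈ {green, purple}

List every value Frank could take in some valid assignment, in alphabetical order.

Among the 7 variables, brown fits only Jack (and all 7 values in {black, brown, green, grey, purple, red, yellow} must be used), so Jack = brown.
Among the 6 still-open variables, red fits only Grace (and all 6 values in {black, green, grey, purple, red, yellow} must be used), so Grace = red.
The 5 still-open variables together cover exactly {black, green, grey, purple, yellow} — 5 values for 5 variables — and black appears only in Hank's list, so Hank = black.
The 2 variables Erin and Bob are confined to {grey, yellow}, which locks those values in; drop them from Frank.
No further eliminations apply; Frank can still be any of green, purple.

green, purple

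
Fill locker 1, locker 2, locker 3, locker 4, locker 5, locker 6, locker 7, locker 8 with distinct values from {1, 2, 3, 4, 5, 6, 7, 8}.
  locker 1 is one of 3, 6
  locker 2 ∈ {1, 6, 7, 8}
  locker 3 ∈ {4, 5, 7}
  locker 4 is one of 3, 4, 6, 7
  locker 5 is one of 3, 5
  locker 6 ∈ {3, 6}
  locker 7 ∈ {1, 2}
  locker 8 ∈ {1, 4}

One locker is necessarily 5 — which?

locker 5

The 8 variables draw from only 8 values {1, 2, 3, 4, 5, 6, 7, 8}, so each is used; only locker 7 can be 2, hence locker 7 = 2.
The 7 still-open variables together cover exactly {1, 3, 4, 5, 6, 7, 8} — 7 values for 7 variables — and 8 appears only in locker 2's list, so locker 2 = 8.
Among the 6 still-open variables, 1 fits only locker 8 (and all 6 values in {1, 3, 4, 5, 6, 7} must be used), so locker 8 = 1.
The 2 variables locker 1 and locker 6 are confined to {3, 6}, which locks those values in; drop them from locker 4, locker 5.
So 5 goes to locker 5.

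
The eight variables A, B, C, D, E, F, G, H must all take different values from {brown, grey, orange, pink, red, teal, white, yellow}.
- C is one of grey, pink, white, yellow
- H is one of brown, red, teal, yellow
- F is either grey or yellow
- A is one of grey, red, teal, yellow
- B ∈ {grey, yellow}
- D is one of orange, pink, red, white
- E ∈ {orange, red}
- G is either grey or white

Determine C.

pink

The 8 variables draw from only 8 values {brown, grey, orange, pink, red, teal, white, yellow}, so each is used; only H can be brown, hence H = brown.
The 7 still-open variables draw from only 7 values {grey, orange, pink, red, teal, white, yellow}, so each is used; only A can be teal, hence A = teal.
The 2 variables B and F are confined to {grey, yellow}, which locks those values in; drop them from C, G.
G must be white (only option left). Remove white from C, D.
So C = pink.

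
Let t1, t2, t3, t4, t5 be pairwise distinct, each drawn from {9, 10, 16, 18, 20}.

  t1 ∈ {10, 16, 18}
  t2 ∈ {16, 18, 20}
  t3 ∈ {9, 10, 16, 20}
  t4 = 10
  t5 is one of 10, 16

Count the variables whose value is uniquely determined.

t4's domain is down to {10}, so t4 = 10. Remove 10 from t1, t3, t5.
That leaves t5 = 16. Eliminate 16 elsewhere: t1, t2, t3.
t1's domain is down to {18}, so t1 = 18. So t2 can't be 18.
t2 has just one choice, so t2 = 20. So t3 can't be 20.
t3 must be 9 (only option left).
Every variable is fixed: t1=18, t2=20, t3=9, t4=10, t5=16. That makes 5.

5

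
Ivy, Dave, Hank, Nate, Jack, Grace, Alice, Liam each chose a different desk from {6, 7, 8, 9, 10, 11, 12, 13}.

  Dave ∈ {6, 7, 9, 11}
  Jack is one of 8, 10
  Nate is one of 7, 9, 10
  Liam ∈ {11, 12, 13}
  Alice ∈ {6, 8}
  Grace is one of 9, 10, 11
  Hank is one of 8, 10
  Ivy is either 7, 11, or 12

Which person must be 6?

Among the 8 variables, 13 fits only Liam (and all 8 values in {6, 7, 8, 9, 10, 11, 12, 13} must be used), so Liam = 13.
Among the 7 still-open variables, 12 fits only Ivy (and all 7 values in {6, 7, 8, 9, 10, 11, 12} must be used), so Ivy = 12.
The 2 variables Hank and Jack are confined to {8, 10}, which locks those values in; drop them from Nate, Grace, Alice.
So 6 goes to Alice.

Alice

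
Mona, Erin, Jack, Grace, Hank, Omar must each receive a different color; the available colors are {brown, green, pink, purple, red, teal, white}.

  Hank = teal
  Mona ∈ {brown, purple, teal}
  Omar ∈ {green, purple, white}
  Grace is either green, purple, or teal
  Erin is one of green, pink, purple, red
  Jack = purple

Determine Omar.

white

Jack's domain is down to {purple}, so Jack = purple. Eliminate purple elsewhere: Mona, Erin, Grace, Omar.
Hank's domain is down to {teal}, so Hank = teal. Remove teal from Mona, Grace.
Mona has just one choice, so Mona = brown.
Grace must be green (only option left). So Erin, Omar can't be green.
So Omar = white.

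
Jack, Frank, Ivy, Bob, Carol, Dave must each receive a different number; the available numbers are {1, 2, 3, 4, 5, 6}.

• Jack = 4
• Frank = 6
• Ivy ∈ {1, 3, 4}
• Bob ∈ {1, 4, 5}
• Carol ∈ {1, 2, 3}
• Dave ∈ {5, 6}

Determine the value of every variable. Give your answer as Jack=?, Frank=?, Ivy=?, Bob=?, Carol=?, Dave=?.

Jack has just one choice, so Jack = 4. Eliminate 4 elsewhere: Ivy, Bob.
That leaves Frank = 6. Eliminate 6 elsewhere: Dave.
Dave must be 5 (only option left). So Bob can't be 5.
Bob must be 1 (only option left). Strike 1 from Ivy, Carol.
That leaves Ivy = 3. Eliminate 3 elsewhere: Carol.
Carol must be 2 (only option left).

Jack=4, Frank=6, Ivy=3, Bob=1, Carol=2, Dave=5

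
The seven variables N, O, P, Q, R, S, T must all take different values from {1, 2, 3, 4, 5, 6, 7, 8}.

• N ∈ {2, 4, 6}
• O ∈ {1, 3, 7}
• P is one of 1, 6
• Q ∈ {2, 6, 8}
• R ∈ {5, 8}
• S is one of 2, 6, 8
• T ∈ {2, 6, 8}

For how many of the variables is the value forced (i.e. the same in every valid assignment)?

Q, S, T between them cover only {2, 6, 8} — a naked triple. Remove those values from N, P, R.
That leaves N = 4.
P must be 1 (only option left). Strike 1 from O.
That leaves R = 5.
Determined: N=4, P=1, R=5. The other variables each still have more than one consistent value. That makes 3.

3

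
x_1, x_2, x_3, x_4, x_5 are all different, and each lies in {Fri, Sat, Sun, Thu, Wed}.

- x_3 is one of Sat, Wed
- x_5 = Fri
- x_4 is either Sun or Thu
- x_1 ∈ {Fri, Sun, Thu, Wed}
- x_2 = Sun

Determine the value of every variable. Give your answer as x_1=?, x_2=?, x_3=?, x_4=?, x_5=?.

x_2 must be Sun (only option left). Eliminate Sun elsewhere: x_1, x_4.
That leaves x_4 = Thu. Eliminate Thu elsewhere: x_1.
x_5's domain is down to {Fri}, so x_5 = Fri. Remove Fri from x_1.
x_1 must be Wed (only option left). So x_3 can't be Wed.
x_3 has just one choice, so x_3 = Sat.

x_1=Wed, x_2=Sun, x_3=Sat, x_4=Thu, x_5=Fri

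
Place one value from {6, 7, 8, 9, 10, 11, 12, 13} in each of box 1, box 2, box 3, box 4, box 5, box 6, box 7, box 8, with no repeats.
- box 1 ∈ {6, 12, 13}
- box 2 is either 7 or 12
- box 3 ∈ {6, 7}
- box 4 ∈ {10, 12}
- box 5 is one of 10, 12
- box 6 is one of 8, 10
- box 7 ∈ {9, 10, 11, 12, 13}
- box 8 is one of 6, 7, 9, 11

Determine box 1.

The 8 variables draw from only 8 values {6, 7, 8, 9, 10, 11, 12, 13}, so each is used; only box 6 can be 8, hence box 6 = 8.
box 4 and box 5 between them cover only {10, 12} — a naked pair. Remove those values from box 1, box 2, box 7.
box 2 has just one choice, so box 2 = 7. Remove 7 from box 3, box 8.
That leaves box 3 = 6. Remove 6 from box 1, box 8.
So box 1 = 13.

13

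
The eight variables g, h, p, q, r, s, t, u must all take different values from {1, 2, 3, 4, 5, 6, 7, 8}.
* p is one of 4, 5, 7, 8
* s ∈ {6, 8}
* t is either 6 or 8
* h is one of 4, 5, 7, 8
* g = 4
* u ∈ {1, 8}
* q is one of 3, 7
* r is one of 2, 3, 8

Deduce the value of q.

3

g has just one choice, so g = 4. So h, p can't be 4.
The 7 still-open variables together cover exactly {1, 2, 3, 5, 6, 7, 8} — 7 values for 7 variables — and 1 appears only in u's list, so u = 1.
The 6 still-open variables draw from only 6 values {2, 3, 5, 6, 7, 8}, so each is used; only r can be 2, hence r = 2.
The 5 still-open variables draw from only 5 values {3, 5, 6, 7, 8}, so each is used; only q can be 3, hence q = 3.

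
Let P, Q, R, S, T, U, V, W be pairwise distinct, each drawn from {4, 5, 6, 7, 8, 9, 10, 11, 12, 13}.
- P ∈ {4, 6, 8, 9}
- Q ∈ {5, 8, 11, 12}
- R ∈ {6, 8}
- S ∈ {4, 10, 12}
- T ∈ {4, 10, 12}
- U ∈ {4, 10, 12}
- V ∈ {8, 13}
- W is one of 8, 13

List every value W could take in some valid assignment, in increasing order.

V and W share exactly the 2 values {8, 13}; by pigeonhole those values go to them, so strike 8, 13 from P, Q, R.
R has just one choice, so R = 6. Remove 6 from P.
S, T, U between them cover only {4, 10, 12} — a naked triple. Remove those values from P, Q.
That leaves P = 9.
No further eliminations apply; W can still be any of 8, 13.

8, 13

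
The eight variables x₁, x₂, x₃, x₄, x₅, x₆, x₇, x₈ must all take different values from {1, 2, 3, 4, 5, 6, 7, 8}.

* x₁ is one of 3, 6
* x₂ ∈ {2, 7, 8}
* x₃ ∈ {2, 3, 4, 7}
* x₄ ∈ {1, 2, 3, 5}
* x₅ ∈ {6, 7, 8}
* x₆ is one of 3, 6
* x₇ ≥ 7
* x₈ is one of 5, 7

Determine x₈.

Among the 8 variables, 1 fits only x₄ (and all 8 values in {1, 2, 3, 4, 5, 6, 7, 8} must be used), so x₄ = 1.
The 7 still-open variables together cover exactly {2, 3, 4, 5, 6, 7, 8} — 7 values for 7 variables — and 4 appears only in x₃'s list, so x₃ = 4.
Among the 6 still-open variables, 2 fits only x₂ (and all 6 values in {2, 3, 5, 6, 7, 8} must be used), so x₂ = 2.
The 5 still-open variables draw from only 5 values {3, 5, 6, 7, 8}, so each is used; only x₈ can be 5, hence x₈ = 5.

5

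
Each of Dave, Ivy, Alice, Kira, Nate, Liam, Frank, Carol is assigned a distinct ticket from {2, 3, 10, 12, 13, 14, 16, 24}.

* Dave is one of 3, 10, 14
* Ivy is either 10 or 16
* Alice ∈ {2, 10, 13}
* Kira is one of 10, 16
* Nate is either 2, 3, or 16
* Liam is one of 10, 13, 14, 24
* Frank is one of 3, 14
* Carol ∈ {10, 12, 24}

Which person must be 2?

Among the 8 variables, 12 fits only Carol (and all 8 values in {2, 3, 10, 12, 13, 14, 16, 24} must be used), so Carol = 12.
Among the 7 still-open variables, 24 fits only Liam (and all 7 values in {2, 3, 10, 13, 14, 16, 24} must be used), so Liam = 24.
The 6 still-open variables draw from only 6 values {2, 3, 10, 13, 14, 16}, so each is used; only Alice can be 13, hence Alice = 13.
The 5 still-open variables draw from only 5 values {2, 3, 10, 14, 16}, so each is used; only Nate can be 2, hence Nate = 2.

Nate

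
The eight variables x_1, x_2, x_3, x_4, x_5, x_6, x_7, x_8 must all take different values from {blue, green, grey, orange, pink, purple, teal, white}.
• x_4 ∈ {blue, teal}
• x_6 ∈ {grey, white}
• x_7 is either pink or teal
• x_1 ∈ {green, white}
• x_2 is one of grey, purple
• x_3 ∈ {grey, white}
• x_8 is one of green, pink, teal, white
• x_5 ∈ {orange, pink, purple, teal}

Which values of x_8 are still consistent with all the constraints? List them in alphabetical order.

Among the 8 variables, blue fits only x_4 (and all 8 values in {blue, green, grey, orange, pink, purple, teal, white} must be used), so x_4 = blue.
Among the 7 still-open variables, orange fits only x_5 (and all 7 values in {green, grey, orange, pink, purple, teal, white} must be used), so x_5 = orange.
The 6 still-open variables together cover exactly {green, grey, pink, purple, teal, white} — 6 values for 6 variables — and purple appears only in x_2's list, so x_2 = purple.
x_3 and x_6 between them cover only {grey, white} — a naked pair. Remove those values from x_1, x_8.
x_1 must be green (only option left). Remove green from x_8.
No further eliminations apply; x_8 can still be any of pink, teal.

pink, teal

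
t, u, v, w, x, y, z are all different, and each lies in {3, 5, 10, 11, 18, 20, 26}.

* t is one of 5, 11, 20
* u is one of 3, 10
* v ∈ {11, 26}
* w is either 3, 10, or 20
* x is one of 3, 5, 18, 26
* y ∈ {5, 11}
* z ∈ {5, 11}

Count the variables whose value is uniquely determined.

3

The 7 variables together cover exactly {3, 5, 10, 11, 18, 20, 26} — 7 values for 7 variables — and 18 appears only in x's list, so x = 18.
The 6 still-open variables draw from only 6 values {3, 5, 10, 11, 20, 26}, so each is used; only v can be 26, hence v = 26.
The 2 variables y and z are confined to {5, 11}, which locks those values in; drop them from t.
t's domain is down to {20}, so t = 20. Strike 20 from w.
Determined: t=20, v=26, x=18. The other variables each still have more than one consistent value. That makes 3.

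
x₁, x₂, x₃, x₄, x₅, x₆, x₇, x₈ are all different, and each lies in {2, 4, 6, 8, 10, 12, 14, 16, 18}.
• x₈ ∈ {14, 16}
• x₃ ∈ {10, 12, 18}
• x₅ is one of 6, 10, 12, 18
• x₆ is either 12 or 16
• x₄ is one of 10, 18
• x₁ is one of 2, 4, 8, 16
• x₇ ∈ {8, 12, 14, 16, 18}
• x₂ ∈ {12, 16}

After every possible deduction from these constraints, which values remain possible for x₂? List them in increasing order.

12, 16

x₂ and x₆ share exactly the 2 values {12, 16}; by pigeonhole those values go to them, so strike 12, 16 from x₁, x₃, x₅, x₇, x₈.
x₈ has just one choice, so x₈ = 14. Strike 14 from x₇.
The 2 variables x₃ and x₄ are confined to {10, 18}, which locks those values in; drop them from x₅, x₇.
x₅ has just one choice, so x₅ = 6.
x₇'s domain is down to {8}, so x₇ = 8. Strike 8 from x₁.
No further eliminations apply; x₂ can still be any of 12, 16.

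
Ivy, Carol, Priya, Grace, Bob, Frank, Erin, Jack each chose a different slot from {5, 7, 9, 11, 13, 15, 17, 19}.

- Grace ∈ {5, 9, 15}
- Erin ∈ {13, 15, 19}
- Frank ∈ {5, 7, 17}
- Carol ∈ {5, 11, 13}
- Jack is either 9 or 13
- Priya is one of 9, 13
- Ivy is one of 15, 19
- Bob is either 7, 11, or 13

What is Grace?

5

The 8 variables draw from only 8 values {5, 7, 9, 11, 13, 15, 17, 19}, so each is used; only Frank can be 17, hence Frank = 17.
The 7 still-open variables together cover exactly {5, 7, 9, 11, 13, 15, 19} — 7 values for 7 variables — and 7 appears only in Bob's list, so Bob = 7.
The 6 still-open variables draw from only 6 values {5, 9, 11, 13, 15, 19}, so each is used; only Carol can be 11, hence Carol = 11.
The 5 still-open variables draw from only 5 values {5, 9, 13, 15, 19}, so each is used; only Grace can be 5, hence Grace = 5.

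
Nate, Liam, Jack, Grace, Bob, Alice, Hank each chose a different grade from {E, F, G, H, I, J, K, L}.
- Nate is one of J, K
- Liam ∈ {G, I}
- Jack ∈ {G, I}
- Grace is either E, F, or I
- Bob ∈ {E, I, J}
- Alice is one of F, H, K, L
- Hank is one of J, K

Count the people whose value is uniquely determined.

2

Nate and Hank between them cover only {J, K} — a naked pair. Remove those values from Bob, Alice.
Liam and Jack between them cover only {G, I} — a naked pair. Remove those values from Grace, Bob.
Bob must be E (only option left). Remove E from Grace.
Grace's domain is down to {F}, so Grace = F. Strike F from Alice.
Determined: Grace=F, Bob=E. The other people each still have more than one consistent value. That makes 2.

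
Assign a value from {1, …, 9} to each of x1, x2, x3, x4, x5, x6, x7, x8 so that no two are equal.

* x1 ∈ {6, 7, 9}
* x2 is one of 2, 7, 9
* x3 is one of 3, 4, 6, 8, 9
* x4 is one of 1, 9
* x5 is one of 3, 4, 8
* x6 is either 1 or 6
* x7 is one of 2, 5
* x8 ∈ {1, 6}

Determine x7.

x6 and x8 between them cover only {1, 6} — a naked pair. Remove those values from x1, x3, x4.
x4 has just one choice, so x4 = 9. Remove 9 from x1, x2, x3.
That leaves x1 = 7. Remove 7 from x2.
x2 must be 2 (only option left). Remove 2 from x7.
So x7 = 5.

5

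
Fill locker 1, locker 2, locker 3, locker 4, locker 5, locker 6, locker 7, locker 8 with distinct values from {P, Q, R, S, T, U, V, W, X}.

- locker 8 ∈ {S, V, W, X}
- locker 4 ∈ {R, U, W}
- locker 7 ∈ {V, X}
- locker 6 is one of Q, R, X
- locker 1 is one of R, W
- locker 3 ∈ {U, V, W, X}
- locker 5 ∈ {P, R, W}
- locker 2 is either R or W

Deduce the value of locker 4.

The 8 variables together cover exactly {P, Q, R, S, U, V, W, X} — 8 values for 8 variables — and P appears only in locker 5's list, so locker 5 = P.
The 7 still-open variables together cover exactly {Q, R, S, U, V, W, X} — 7 values for 7 variables — and Q appears only in locker 6's list, so locker 6 = Q.
The 6 still-open variables together cover exactly {R, S, U, V, W, X} — 6 values for 6 variables — and S appears only in locker 8's list, so locker 8 = S.
locker 1 and locker 2 between them cover only {R, W} — a naked pair. Remove those values from locker 3, locker 4.
So locker 4 = U.

U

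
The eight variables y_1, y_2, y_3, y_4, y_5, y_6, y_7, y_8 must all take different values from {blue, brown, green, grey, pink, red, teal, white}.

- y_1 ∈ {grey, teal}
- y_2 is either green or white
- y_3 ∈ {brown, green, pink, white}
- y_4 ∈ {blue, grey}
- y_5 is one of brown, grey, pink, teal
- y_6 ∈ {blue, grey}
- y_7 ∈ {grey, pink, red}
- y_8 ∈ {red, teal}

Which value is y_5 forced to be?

brown

y_4 and y_6 share exactly the 2 values {blue, grey}; by pigeonhole those values go to them, so strike blue, grey from y_1, y_5, y_7.
y_1 must be teal (only option left). Eliminate teal elsewhere: y_5, y_8.
y_8 has just one choice, so y_8 = red. Remove red from y_7.
y_7 has just one choice, so y_7 = pink. Remove pink from y_3, y_5.
So y_5 = brown.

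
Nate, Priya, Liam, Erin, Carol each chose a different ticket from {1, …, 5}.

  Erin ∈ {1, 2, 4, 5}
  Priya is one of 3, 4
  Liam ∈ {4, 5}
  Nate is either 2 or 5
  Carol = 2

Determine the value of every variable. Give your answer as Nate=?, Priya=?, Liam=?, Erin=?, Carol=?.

Nate=5, Priya=3, Liam=4, Erin=1, Carol=2

Carol has just one choice, so Carol = 2. Strike 2 from Nate, Erin.
Nate has just one choice, so Nate = 5. Eliminate 5 elsewhere: Liam, Erin.
Liam's domain is down to {4}, so Liam = 4. Strike 4 from Priya, Erin.
That leaves Erin = 1.
That leaves Priya = 3.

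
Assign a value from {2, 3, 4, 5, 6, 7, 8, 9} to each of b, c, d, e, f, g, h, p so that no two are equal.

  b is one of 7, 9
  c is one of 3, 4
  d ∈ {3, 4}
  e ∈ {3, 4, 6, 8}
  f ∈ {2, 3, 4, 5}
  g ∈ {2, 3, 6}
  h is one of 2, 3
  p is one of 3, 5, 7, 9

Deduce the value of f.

Among the 8 variables, 8 fits only e (and all 8 values in {2, 3, 4, 5, 6, 7, 8, 9} must be used), so e = 8.
The 7 still-open variables together cover exactly {2, 3, 4, 5, 6, 7, 9} — 7 values for 7 variables — and 6 appears only in g's list, so g = 6.
The 2 variables c and d are confined to {3, 4}, which locks those values in; drop them from f, h, p.
h must be 2 (only option left). So f can't be 2.
So f = 5.

5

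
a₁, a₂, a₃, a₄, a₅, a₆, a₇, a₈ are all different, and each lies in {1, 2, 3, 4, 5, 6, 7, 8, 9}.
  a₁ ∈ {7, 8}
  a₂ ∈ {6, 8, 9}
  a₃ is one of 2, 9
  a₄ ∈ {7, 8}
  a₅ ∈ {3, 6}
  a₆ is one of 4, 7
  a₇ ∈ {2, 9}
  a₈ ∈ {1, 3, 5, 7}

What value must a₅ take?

3

The 2 variables a₁ and a₄ are confined to {7, 8}, which locks those values in; drop them from a₂, a₆, a₈.
a₆ has just one choice, so a₆ = 4.
a₃ and a₇ share exactly the 2 values {2, 9}; by pigeonhole those values go to them, so strike 2, 9 from a₂.
a₂'s domain is down to {6}, so a₂ = 6. Strike 6 from a₅.
So a₅ = 3.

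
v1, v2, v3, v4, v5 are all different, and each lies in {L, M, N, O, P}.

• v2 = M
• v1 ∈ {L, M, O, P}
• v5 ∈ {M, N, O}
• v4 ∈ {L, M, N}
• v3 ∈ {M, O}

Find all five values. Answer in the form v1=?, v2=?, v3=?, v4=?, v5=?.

v1=P, v2=M, v3=O, v4=L, v5=N

v2 has just one choice, so v2 = M. So v1, v3, v4, v5 can't be M.
v3 must be O (only option left). Remove O from v1, v5.
That leaves v5 = N. Remove N from v4.
v4 has just one choice, so v4 = L. Strike L from v1.
v1 must be P (only option left).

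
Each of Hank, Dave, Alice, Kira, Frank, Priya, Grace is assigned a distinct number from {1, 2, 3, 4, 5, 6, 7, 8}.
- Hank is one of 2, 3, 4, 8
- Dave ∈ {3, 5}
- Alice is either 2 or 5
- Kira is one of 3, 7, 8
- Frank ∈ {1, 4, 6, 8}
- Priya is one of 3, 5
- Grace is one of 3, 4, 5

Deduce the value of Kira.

7

The 2 variables Dave and Priya are confined to {3, 5}, which locks those values in; drop them from Hank, Alice, Kira, Grace.
That leaves Alice = 2. Remove 2 from Hank.
Grace's domain is down to {4}, so Grace = 4. Strike 4 from Hank, Frank.
Hank has just one choice, so Hank = 8. Remove 8 from Kira, Frank.
So Kira = 7.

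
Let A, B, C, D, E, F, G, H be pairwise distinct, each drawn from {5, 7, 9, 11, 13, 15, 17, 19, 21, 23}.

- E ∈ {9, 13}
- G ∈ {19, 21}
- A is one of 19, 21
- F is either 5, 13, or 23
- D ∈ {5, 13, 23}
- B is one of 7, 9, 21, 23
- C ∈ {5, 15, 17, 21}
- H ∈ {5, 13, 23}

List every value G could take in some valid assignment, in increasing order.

19, 21

A and G between them cover only {19, 21} — a naked pair. Remove those values from B, C.
D, F, H between them cover only {5, 13, 23} — a naked triple. Remove those values from B, C, E.
That leaves E = 9. Strike 9 from B.
That leaves B = 7.
No further eliminations apply; G can still be any of 19, 21.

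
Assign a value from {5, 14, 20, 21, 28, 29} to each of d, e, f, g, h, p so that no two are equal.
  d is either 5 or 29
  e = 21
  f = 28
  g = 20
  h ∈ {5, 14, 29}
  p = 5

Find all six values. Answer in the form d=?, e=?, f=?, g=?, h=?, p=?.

e has just one choice, so e = 21.
That leaves f = 28.
g's domain is down to {20}, so g = 20.
That leaves p = 5. So d, h can't be 5.
d must be 29 (only option left). So h can't be 29.
h must be 14 (only option left).

d=29, e=21, f=28, g=20, h=14, p=5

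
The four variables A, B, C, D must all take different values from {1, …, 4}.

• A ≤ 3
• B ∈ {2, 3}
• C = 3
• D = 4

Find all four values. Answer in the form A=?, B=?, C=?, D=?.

A=1, B=2, C=3, D=4

C has just one choice, so C = 3. So A, B can't be 3.
D has just one choice, so D = 4.
That leaves B = 2. Strike 2 from A.
A must be 1 (only option left).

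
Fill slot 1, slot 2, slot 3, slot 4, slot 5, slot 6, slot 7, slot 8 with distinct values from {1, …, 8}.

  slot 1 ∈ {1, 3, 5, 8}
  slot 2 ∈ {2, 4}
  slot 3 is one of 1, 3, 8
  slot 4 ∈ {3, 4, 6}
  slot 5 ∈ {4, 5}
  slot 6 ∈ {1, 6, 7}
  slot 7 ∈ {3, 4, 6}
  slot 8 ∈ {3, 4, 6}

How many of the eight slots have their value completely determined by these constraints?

The 8 variables together cover exactly {1, 2, 3, 4, 5, 6, 7, 8} — 8 values for 8 variables — and 2 appears only in slot 2's list, so slot 2 = 2.
The 7 still-open variables draw from only 7 values {1, 3, 4, 5, 6, 7, 8}, so each is used; only slot 6 can be 7, hence slot 6 = 7.
slot 4, slot 7, slot 8 share exactly the 3 values {3, 4, 6}; by pigeonhole those values go to them, so strike 3, 4, 6 from slot 1, slot 3, slot 5.
slot 5 must be 5 (only option left). Strike 5 from slot 1.
Determined: slot 2=2, slot 5=5, slot 6=7. The other slots each still have more than one consistent value. That makes 3.

3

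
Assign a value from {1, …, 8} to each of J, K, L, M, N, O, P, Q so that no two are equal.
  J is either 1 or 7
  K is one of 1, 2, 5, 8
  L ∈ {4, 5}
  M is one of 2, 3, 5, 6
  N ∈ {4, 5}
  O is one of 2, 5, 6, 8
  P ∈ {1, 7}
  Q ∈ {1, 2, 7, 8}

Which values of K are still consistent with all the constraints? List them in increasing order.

Among the 8 variables, 3 fits only M (and all 8 values in {1, 2, 3, 4, 5, 6, 7, 8} must be used), so M = 3.
Among the 7 still-open variables, 6 fits only O (and all 7 values in {1, 2, 4, 5, 6, 7, 8} must be used), so O = 6.
The 2 variables J and P are confined to {1, 7}, which locks those values in; drop them from K, Q.
The 2 variables L and N are confined to {4, 5}, which locks those values in; drop them from K.
No further eliminations apply; K can still be any of 2, 8.

2, 8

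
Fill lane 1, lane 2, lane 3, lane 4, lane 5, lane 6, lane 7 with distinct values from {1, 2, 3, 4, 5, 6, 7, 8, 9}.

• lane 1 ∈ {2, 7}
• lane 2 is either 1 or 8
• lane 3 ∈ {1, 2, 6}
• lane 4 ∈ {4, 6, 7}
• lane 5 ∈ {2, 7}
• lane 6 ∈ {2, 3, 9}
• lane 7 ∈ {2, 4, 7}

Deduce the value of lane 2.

8

The 2 variables lane 1 and lane 5 are confined to {2, 7}, which locks those values in; drop them from lane 3, lane 4, lane 6, lane 7.
lane 7's domain is down to {4}, so lane 7 = 4. Remove 4 from lane 4.
lane 4's domain is down to {6}, so lane 4 = 6. Remove 6 from lane 3.
That leaves lane 3 = 1. Strike 1 from lane 2.
So lane 2 = 8.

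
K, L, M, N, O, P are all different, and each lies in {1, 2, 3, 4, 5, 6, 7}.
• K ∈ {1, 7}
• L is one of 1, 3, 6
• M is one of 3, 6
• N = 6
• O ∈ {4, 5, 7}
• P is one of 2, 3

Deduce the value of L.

1

N must be 6 (only option left). Strike 6 from L, M.
M's domain is down to {3}, so M = 3. Strike 3 from L, P.
So L = 1.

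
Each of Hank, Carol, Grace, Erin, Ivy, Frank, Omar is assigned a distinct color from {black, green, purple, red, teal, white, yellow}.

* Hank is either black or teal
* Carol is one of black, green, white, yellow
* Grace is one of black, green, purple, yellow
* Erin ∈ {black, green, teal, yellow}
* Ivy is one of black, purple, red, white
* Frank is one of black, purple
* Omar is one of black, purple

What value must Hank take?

The 7 variables draw from only 7 values {black, green, purple, red, teal, white, yellow}, so each is used; only Ivy can be red, hence Ivy = red.
The 6 still-open variables together cover exactly {black, green, purple, teal, white, yellow} — 6 values for 6 variables — and white appears only in Carol's list, so Carol = white.
Frank and Omar share exactly the 2 values {black, purple}; by pigeonhole those values go to them, so strike black, purple from Hank, Grace, Erin.
So Hank = teal.

teal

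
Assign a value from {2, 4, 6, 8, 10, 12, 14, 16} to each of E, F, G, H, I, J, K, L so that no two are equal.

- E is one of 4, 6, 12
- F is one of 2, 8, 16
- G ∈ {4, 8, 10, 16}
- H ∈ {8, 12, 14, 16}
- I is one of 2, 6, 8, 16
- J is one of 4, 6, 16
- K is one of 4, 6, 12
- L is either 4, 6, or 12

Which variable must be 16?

Among the 8 variables, 10 fits only G (and all 8 values in {2, 4, 6, 8, 10, 12, 14, 16} must be used), so G = 10.
Among the 7 still-open variables, 14 fits only H (and all 7 values in {2, 4, 6, 8, 12, 14, 16} must be used), so H = 14.
The 3 variables E, K, L are confined to {4, 6, 12}, which locks those values in; drop them from I, J.
So 16 goes to J.

J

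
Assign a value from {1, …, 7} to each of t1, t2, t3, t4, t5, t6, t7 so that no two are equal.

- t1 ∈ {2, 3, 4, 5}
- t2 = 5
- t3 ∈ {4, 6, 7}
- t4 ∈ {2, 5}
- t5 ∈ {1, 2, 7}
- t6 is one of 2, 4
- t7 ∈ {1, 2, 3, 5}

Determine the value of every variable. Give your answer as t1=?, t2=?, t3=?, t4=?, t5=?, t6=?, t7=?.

t1=3, t2=5, t3=6, t4=2, t5=7, t6=4, t7=1

t2 has just one choice, so t2 = 5. Eliminate 5 elsewhere: t1, t4, t7.
That leaves t4 = 2. Remove 2 from t1, t5, t6, t7.
That leaves t6 = 4. Eliminate 4 elsewhere: t1, t3.
t1 must be 3 (only option left). Remove 3 from t7.
t7 has just one choice, so t7 = 1. Eliminate 1 elsewhere: t5.
That leaves t5 = 7. So t3 can't be 7.
t3 has just one choice, so t3 = 6.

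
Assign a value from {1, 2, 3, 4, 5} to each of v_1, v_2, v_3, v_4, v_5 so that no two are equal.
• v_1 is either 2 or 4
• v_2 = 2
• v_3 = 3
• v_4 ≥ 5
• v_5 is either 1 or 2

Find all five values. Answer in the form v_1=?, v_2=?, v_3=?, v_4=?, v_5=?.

v_1=4, v_2=2, v_3=3, v_4=5, v_5=1

v_2 must be 2 (only option left). Strike 2 from v_1, v_5.
v_3's domain is down to {3}, so v_3 = 3.
v_4 has just one choice, so v_4 = 5.
That leaves v_5 = 1.
v_1 must be 4 (only option left).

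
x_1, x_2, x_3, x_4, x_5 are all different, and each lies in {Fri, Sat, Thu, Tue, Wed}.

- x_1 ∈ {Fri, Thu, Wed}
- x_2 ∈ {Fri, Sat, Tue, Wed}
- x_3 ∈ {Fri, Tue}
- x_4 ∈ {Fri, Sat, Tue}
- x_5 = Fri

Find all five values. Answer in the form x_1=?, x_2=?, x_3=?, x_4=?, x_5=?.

x_1=Thu, x_2=Wed, x_3=Tue, x_4=Sat, x_5=Fri

x_5 has just one choice, so x_5 = Fri. Remove Fri from x_1, x_2, x_3, x_4.
x_3 has just one choice, so x_3 = Tue. So x_2, x_4 can't be Tue.
That leaves x_4 = Sat. Eliminate Sat elsewhere: x_2.
x_2 must be Wed (only option left). So x_1 can't be Wed.
x_1 has just one choice, so x_1 = Thu.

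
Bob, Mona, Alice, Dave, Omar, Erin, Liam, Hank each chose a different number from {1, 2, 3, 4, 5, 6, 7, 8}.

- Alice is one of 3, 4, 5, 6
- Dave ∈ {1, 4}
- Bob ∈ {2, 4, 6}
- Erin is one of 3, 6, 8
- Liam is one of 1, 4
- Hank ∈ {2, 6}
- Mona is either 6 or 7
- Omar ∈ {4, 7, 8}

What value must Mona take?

The 8 variables together cover exactly {1, 2, 3, 4, 5, 6, 7, 8} — 8 values for 8 variables — and 5 appears only in Alice's list, so Alice = 5.
Among the 7 still-open variables, 3 fits only Erin (and all 7 values in {1, 2, 3, 4, 6, 7, 8} must be used), so Erin = 3.
The 6 still-open variables together cover exactly {1, 2, 4, 6, 7, 8} — 6 values for 6 variables — and 8 appears only in Omar's list, so Omar = 8.
The 5 still-open variables together cover exactly {1, 2, 4, 6, 7} — 5 values for 5 variables — and 7 appears only in Mona's list, so Mona = 7.

7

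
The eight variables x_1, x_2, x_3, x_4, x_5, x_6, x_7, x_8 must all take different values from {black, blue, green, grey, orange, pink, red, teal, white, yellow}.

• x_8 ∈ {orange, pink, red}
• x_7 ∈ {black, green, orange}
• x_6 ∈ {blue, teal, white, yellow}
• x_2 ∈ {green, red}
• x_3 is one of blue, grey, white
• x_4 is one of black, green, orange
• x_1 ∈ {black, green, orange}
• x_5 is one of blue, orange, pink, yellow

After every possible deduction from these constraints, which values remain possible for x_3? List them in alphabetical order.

blue, grey, white

The 3 variables x_1, x_4, x_7 are confined to {black, green, orange}, which locks those values in; drop them from x_2, x_5, x_8.
x_2 has just one choice, so x_2 = red. Strike red from x_8.
x_8 must be pink (only option left). Eliminate pink elsewhere: x_5.
No further eliminations apply; x_3 can still be any of blue, grey, white.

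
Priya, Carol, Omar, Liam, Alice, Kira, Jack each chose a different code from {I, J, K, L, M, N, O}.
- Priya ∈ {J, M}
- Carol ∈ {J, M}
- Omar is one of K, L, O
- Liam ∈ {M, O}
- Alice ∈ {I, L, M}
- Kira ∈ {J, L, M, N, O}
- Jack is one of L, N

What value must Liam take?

O

Among the 7 variables, I fits only Alice (and all 7 values in {I, J, K, L, M, N, O} must be used), so Alice = I.
Among the 6 still-open variables, K fits only Omar (and all 6 values in {J, K, L, M, N, O} must be used), so Omar = K.
Priya and Carol share exactly the 2 values {J, M}; by pigeonhole those values go to them, so strike J, M from Liam, Kira.
So Liam = O.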